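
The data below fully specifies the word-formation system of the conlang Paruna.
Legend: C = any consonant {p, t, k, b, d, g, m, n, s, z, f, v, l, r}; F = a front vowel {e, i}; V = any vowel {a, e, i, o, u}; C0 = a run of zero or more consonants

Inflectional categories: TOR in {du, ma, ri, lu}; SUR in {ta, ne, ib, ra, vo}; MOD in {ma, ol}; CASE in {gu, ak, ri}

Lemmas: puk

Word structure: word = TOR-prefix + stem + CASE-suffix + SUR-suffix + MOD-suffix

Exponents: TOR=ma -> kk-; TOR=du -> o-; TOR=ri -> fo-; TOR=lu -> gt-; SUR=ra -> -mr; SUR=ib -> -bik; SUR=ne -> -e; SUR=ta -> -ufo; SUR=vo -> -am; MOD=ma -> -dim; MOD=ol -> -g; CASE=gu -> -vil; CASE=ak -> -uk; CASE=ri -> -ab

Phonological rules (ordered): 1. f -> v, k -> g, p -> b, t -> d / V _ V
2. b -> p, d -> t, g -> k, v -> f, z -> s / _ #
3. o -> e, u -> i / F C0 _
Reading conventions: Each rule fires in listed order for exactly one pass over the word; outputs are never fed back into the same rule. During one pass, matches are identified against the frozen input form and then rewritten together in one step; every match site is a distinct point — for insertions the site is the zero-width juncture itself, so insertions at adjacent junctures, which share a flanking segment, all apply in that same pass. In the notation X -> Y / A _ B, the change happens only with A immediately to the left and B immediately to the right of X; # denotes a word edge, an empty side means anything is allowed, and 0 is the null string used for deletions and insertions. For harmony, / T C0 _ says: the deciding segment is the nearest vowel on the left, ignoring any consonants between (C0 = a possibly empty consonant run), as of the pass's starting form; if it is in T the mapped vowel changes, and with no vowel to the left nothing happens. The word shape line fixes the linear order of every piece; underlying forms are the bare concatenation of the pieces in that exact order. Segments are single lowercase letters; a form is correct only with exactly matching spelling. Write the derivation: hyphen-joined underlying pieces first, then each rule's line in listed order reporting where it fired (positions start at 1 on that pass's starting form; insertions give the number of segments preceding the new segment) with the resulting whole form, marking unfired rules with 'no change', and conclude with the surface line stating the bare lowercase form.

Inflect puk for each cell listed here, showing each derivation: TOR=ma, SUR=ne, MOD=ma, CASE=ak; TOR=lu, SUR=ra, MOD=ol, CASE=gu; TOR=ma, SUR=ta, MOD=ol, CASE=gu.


cell TOR=ma, SUR=ne, MOD=ma, CASE=ak:
underlying: kk-puk-uk-e-dim
1. f -> v, k -> g, p -> b, t -> d / V _ V: fires at position(s) 5, 7: kkpugugedim
2. b -> p, d -> t, g -> k, v -> f, z -> s / _ #: no change
3. o -> e, u -> i / F C0 _: no change
surface: kkpugugedim

cell TOR=lu, SUR=ra, MOD=ol, CASE=gu:
underlying: gt-puk-vil-mr-g
1. f -> v, k -> g, p -> b, t -> d / V _ V: no change
2. b -> p, d -> t, g -> k, v -> f, z -> s / _ #: fires at position(s) 11: gtpukvilmrk
3. o -> e, u -> i / F C0 _: no change
surface: gtpukvilmrk

cell TOR=ma, SUR=ta, MOD=ol, CASE=gu:
underlying: kk-puk-vil-ufo-g
1. f -> v, k -> g, p -> b, t -> d / V _ V: fires at position(s) 10: kkpukviluvog
2. b -> p, d -> t, g -> k, v -> f, z -> s / _ #: fires at position(s) 12: kkpukviluvok
3. o -> e, u -> i / F C0 _: fires at position(s) 9: kkpukvilivok
surface: kkpukvilivok


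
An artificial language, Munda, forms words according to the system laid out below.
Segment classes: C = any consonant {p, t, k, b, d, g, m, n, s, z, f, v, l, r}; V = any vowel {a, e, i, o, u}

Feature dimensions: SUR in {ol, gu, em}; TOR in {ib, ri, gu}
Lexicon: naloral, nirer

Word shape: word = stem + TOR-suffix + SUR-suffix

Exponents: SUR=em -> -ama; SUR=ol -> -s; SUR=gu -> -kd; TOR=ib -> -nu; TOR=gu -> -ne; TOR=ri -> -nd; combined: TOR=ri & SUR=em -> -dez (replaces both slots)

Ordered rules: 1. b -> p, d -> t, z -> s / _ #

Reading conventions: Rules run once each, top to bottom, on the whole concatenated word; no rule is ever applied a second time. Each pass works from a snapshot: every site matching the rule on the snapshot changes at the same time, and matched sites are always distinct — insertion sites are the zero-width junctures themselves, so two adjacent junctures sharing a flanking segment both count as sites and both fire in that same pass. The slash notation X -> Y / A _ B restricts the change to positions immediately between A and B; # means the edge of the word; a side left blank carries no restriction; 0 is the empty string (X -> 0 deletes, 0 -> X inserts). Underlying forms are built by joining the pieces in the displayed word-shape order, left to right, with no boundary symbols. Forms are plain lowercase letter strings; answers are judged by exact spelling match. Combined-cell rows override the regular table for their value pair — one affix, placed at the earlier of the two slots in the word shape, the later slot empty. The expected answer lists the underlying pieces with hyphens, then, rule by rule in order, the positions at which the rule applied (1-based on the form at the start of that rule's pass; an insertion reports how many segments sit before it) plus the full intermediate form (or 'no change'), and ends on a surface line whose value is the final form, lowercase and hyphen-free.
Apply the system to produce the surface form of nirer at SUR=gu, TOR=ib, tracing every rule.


underlying: nirer-nu-kd
1. b -> p, d -> t, z -> s / _ #: fires at position(s) 9: nirernukt
surface: nirernukt


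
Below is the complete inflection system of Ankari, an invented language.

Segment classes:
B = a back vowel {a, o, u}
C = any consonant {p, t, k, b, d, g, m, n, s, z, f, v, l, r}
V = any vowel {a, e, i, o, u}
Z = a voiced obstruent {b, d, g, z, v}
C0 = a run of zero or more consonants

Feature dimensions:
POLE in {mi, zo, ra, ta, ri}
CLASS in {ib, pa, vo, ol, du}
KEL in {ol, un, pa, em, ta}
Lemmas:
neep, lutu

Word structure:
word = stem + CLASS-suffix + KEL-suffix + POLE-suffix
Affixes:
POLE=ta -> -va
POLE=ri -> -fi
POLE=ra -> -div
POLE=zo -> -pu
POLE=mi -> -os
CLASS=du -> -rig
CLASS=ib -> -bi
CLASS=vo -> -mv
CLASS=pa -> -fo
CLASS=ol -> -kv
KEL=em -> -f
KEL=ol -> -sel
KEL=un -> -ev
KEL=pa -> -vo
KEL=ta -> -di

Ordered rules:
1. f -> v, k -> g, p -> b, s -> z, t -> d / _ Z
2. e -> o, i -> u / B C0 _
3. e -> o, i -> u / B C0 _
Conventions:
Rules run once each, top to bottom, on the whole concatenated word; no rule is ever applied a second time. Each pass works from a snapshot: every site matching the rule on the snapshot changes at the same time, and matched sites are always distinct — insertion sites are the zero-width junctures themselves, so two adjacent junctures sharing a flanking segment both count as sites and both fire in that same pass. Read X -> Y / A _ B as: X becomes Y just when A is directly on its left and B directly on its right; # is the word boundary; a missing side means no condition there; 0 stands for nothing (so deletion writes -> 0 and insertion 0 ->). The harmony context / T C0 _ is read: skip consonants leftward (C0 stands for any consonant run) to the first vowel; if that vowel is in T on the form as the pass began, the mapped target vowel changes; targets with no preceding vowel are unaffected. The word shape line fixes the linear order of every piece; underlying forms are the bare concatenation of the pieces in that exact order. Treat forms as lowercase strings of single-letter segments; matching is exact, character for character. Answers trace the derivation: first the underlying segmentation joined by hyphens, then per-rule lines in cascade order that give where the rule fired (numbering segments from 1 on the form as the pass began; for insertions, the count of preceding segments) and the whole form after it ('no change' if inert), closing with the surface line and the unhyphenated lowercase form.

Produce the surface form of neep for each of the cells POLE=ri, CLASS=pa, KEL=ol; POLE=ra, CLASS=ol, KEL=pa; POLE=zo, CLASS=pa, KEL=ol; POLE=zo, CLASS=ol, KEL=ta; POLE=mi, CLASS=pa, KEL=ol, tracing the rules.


cell POLE=ri, CLASS=pa, KEL=ol:
underlying: neep-fo-sel-fi
1. f -> v, k -> g, p -> b, s -> z, t -> d / _ Z: no change
2. e -> o, i -> u / B C0 _: fires at position(s) 8: neepfosolfi
3. e -> o, i -> u / B C0 _: fires at position(s) 11: neepfosolfu
surface: neepfosolfu

cell POLE=ra, CLASS=ol, KEL=pa:
underlying: neep-kv-vo-div
1. f -> v, k -> g, p -> b, s -> z, t -> d / _ Z: fires at position(s) 5: neepgvvodiv
2. e -> o, i -> u / B C0 _: fires at position(s) 10: neepgvvoduv
3. e -> o, i -> u / B C0 _: no change
surface: neepgvvoduv

cell POLE=zo, CLASS=pa, KEL=ol:
underlying: neep-fo-sel-pu
1. f -> v, k -> g, p -> b, s -> z, t -> d / _ Z: no change
2. e -> o, i -> u / B C0 _: fires at position(s) 8: neepfosolpu
3. e -> o, i -> u / B C0 _: no change
surface: neepfosolpu

cell POLE=zo, CLASS=ol, KEL=ta:
underlying: neep-kv-di-pu
1. f -> v, k -> g, p -> b, s -> z, t -> d / _ Z: fires at position(s) 5: neepgvdipu
2. e -> o, i -> u / B C0 _: no change
3. e -> o, i -> u / B C0 _: no change
surface: neepgvdipu

cell POLE=mi, CLASS=pa, KEL=ol:
underlying: neep-fo-sel-os
1. f -> v, k -> g, p -> b, s -> z, t -> d / _ Z: no change
2. e -> o, i -> u / B C0 _: fires at position(s) 8: neepfosolos
3. e -> o, i -> u / B C0 _: no change
surface: neepfosolos


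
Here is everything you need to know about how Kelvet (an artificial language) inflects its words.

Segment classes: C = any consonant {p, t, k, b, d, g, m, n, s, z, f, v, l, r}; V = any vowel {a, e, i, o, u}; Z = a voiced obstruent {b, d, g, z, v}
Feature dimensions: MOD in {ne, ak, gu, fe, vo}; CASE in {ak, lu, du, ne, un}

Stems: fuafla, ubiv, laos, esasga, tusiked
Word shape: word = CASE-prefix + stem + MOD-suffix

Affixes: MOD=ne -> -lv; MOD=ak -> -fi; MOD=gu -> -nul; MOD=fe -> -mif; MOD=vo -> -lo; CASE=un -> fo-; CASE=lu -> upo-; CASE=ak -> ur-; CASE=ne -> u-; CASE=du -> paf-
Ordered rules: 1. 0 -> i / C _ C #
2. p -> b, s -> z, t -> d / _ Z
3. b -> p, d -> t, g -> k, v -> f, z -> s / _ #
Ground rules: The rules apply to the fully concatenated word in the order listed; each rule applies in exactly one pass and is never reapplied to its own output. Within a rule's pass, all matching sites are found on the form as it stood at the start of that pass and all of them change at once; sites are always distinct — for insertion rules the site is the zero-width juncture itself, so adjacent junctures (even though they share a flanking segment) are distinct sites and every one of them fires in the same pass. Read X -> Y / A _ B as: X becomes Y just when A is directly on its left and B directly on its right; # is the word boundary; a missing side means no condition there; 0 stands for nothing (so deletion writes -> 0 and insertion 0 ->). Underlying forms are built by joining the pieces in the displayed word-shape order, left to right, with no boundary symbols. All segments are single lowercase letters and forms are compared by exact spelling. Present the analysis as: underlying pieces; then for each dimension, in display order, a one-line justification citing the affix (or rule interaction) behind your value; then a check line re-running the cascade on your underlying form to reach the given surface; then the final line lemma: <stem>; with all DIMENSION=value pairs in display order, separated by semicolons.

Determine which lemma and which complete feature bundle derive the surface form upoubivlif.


underlying: upo-ubiv-lv
MOD=ne - signalled by the affix -lv
CASE=lu - signalled by the affix upo-
check: upoubivlv -> upoubivliv -> upoubivliv -> upoubivlif
lemma: ubiv; MOD=ne; CASE=lu


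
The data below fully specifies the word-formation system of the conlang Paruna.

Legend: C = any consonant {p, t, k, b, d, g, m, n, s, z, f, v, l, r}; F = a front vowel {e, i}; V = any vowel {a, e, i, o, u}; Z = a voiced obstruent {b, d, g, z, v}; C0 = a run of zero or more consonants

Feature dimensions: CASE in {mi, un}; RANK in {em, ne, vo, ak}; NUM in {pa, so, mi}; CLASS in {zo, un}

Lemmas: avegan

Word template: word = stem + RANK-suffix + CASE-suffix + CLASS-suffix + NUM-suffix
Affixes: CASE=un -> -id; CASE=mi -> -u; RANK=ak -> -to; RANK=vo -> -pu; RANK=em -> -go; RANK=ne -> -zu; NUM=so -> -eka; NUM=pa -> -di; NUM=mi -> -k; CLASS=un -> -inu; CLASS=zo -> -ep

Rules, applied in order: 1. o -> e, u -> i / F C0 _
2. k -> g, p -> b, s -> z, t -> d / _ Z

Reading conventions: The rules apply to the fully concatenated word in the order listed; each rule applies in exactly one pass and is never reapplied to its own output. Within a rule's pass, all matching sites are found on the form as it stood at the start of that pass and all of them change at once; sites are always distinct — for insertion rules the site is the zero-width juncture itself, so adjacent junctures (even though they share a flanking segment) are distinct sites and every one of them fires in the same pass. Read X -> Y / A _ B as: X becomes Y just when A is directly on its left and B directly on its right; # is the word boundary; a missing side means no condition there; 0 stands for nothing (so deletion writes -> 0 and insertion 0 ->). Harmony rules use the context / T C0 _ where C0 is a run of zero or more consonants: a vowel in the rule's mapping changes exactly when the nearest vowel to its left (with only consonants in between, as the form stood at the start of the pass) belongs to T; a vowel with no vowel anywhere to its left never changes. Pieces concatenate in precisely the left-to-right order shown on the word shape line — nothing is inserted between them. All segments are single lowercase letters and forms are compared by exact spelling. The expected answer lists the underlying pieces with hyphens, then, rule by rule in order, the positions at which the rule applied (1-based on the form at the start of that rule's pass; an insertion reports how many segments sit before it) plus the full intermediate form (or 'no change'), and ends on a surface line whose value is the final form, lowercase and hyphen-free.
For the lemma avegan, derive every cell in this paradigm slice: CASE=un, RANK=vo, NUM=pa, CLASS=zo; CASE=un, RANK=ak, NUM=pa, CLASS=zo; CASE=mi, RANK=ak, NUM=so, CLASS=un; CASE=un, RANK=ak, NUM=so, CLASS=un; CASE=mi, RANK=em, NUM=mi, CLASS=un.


cell CASE=un, RANK=vo, NUM=pa, CLASS=zo:
underlying: avegan-pu-id-ep-di
1. o -> e, u -> i / F C0 _: no change
2. k -> g, p -> b, s -> z, t -> d / _ Z: fires at position(s) 12: aveganpuidebdi
surface: aveganpuidebdi

cell CASE=un, RANK=ak, NUM=pa, CLASS=zo:
underlying: avegan-to-id-ep-di
1. o -> e, u -> i / F C0 _: no change
2. k -> g, p -> b, s -> z, t -> d / _ Z: fires at position(s) 12: avegantoidebdi
surface: avegantoidebdi

cell CASE=mi, RANK=ak, NUM=so, CLASS=un:
underlying: avegan-to-u-inu-eka
1. o -> e, u -> i / F C0 _: fires at position(s) 12: avegantouinieka
2. k -> g, p -> b, s -> z, t -> d / _ Z: no change
surface: avegantouinieka

cell CASE=un, RANK=ak, NUM=so, CLASS=un:
underlying: avegan-to-id-inu-eka
1. o -> e, u -> i / F C0 _: fires at position(s) 13: avegantoidinieka
2. k -> g, p -> b, s -> z, t -> d / _ Z: no change
surface: avegantoidinieka

cell CASE=mi, RANK=em, NUM=mi, CLASS=un:
underlying: avegan-go-u-inu-k
1. o -> e, u -> i / F C0 _: fires at position(s) 12: avegangouinik
2. k -> g, p -> b, s -> z, t -> d / _ Z: no change
surface: avegangouinik


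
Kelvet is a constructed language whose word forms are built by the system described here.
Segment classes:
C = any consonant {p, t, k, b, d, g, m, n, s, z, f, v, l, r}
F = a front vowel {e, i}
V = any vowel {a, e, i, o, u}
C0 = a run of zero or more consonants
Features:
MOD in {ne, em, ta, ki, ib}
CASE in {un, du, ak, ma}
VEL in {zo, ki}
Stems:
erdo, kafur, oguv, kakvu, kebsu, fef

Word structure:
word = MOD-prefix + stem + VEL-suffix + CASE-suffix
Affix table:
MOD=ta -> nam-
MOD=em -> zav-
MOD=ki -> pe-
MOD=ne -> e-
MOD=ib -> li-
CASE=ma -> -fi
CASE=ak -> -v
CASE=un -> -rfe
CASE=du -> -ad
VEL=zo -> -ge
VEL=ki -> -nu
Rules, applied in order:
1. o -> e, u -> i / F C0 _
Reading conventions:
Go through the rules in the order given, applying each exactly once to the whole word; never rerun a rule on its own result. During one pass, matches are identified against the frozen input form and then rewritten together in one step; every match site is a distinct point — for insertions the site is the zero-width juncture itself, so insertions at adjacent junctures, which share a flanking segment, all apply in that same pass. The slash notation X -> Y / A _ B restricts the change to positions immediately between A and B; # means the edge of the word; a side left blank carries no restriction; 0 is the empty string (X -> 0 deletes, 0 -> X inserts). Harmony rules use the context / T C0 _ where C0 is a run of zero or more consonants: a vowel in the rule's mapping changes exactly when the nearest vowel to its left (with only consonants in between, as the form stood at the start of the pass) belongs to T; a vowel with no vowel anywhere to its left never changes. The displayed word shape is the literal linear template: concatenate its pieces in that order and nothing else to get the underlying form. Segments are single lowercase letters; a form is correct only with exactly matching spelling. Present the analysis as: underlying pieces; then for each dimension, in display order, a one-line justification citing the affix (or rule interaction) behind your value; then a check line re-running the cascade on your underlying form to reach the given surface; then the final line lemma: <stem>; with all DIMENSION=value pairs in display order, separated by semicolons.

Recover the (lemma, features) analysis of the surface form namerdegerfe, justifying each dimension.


underlying: nam-erdo-ge-rfe
MOD=ta - signalled by the affix nam-
CASE=un - signalled by the affix -rfe
VEL=zo - signalled by the affix -ge
check: namerdogerfe -> namerdegerfe
lemma: erdo; MOD=ta; CASE=un; VEL=zo


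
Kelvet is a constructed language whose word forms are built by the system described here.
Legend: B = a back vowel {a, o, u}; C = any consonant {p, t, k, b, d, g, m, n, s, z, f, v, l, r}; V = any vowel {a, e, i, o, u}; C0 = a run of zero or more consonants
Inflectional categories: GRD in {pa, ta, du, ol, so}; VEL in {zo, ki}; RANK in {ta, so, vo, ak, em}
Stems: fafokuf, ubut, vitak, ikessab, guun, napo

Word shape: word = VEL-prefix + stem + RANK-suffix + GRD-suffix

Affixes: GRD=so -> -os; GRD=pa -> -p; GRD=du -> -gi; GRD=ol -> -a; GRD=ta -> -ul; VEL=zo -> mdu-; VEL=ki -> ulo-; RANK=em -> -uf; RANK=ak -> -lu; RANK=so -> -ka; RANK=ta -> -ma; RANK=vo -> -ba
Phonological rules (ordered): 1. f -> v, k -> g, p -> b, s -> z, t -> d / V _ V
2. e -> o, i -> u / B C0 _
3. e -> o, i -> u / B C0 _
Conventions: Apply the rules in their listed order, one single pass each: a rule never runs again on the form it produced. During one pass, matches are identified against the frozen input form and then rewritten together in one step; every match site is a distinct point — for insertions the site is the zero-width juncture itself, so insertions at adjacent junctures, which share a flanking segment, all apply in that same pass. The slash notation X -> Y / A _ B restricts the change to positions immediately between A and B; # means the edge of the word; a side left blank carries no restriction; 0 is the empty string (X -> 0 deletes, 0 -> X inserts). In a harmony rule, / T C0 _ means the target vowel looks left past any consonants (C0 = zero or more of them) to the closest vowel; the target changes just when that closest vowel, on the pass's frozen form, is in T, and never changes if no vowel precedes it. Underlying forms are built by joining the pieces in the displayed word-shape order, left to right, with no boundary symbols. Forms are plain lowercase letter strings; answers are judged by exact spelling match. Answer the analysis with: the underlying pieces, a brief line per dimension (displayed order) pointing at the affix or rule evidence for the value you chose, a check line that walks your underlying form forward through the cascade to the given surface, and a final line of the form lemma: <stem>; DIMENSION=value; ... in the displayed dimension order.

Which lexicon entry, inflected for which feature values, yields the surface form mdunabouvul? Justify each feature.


underlying: mdu-napo-uf-ul
GRD=ta - signalled by the affix -ul
VEL=zo - signalled by the affix mdu-
RANK=em - signalled by the affix -uf
check: mdunapouful -> mdunabouvul -> mdunabouvul -> mdunabouvul
lemma: napo; GRD=ta; VEL=zo; RANK=em


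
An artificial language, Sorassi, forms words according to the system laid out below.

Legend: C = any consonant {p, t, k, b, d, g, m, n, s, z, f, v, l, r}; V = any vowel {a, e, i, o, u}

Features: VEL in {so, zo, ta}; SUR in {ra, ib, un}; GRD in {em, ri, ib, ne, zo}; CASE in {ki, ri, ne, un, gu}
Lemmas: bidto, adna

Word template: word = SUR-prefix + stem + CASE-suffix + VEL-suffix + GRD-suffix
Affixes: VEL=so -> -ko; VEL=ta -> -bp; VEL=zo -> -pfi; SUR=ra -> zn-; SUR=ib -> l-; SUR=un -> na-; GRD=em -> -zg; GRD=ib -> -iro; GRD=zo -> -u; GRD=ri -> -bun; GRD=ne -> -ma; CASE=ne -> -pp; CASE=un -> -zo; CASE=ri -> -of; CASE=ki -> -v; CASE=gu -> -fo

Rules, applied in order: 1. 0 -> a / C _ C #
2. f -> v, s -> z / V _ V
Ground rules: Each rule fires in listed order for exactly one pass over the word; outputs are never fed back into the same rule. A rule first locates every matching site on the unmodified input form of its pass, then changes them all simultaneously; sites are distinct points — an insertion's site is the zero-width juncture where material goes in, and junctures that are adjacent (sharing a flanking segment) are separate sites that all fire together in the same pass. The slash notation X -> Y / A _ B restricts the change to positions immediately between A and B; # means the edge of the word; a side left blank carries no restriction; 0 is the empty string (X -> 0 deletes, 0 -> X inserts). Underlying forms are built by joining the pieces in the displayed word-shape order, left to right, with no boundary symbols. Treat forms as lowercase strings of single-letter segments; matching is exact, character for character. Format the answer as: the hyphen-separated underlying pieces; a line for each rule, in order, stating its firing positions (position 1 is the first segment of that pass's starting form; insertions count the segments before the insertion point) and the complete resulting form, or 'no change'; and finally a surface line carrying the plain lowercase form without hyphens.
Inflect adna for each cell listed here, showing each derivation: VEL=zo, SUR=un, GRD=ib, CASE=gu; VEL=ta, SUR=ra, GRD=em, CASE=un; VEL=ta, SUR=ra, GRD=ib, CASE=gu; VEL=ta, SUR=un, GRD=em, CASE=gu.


cell VEL=zo, SUR=un, GRD=ib, CASE=gu:
underlying: na-adna-fo-pfi-iro
1. 0 -> a / C _ C #: no change
2. f -> v, s -> z / V _ V: fires at position(s) 7: naadnavopfiiro
surface: naadnavopfiiro

cell VEL=ta, SUR=ra, GRD=em, CASE=un:
underlying: zn-adna-zo-bp-zg
1. 0 -> a / C _ C #: inserts after position(s) 11: znadnazobpzag
2. f -> v, s -> z / V _ V: no change
surface: znadnazobpzag

cell VEL=ta, SUR=ra, GRD=ib, CASE=gu:
underlying: zn-adna-fo-bp-iro
1. 0 -> a / C _ C #: no change
2. f -> v, s -> z / V _ V: fires at position(s) 7: znadnavobpiro
surface: znadnavobpiro

cell VEL=ta, SUR=un, GRD=em, CASE=gu:
underlying: na-adna-fo-bp-zg
1. 0 -> a / C _ C #: inserts after position(s) 11: naadnafobpzag
2. f -> v, s -> z / V _ V: fires at position(s) 7: naadnavobpzag
surface: naadnavobpzag


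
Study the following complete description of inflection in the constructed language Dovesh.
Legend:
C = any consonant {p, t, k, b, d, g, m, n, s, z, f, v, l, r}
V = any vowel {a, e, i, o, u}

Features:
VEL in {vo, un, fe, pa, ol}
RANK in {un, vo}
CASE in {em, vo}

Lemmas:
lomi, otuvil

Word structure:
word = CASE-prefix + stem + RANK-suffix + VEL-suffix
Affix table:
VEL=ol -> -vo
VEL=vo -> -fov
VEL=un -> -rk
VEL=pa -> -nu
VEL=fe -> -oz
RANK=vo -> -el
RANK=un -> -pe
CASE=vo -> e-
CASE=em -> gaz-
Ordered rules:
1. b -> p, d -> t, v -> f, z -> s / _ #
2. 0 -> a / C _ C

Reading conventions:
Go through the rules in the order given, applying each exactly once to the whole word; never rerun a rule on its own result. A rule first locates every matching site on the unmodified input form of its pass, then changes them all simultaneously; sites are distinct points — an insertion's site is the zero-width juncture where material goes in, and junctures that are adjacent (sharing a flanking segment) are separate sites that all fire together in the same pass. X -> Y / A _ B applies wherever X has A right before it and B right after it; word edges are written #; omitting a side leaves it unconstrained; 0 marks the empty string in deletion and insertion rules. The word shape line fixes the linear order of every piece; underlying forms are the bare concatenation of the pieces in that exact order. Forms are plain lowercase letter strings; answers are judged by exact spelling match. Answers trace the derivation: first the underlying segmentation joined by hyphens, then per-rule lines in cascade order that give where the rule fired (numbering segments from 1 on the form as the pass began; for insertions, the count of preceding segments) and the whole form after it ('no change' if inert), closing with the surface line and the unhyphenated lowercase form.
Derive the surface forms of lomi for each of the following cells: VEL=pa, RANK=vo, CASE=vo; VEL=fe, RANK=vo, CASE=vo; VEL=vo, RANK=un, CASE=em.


cell VEL=pa, RANK=vo, CASE=vo:
underlying: e-lomi-el-nu
1. b -> p, d -> t, v -> f, z -> s / _ #: no change
2. 0 -> a / C _ C: inserts after position(s) 7: elomielanu
surface: elomielanu

cell VEL=fe, RANK=vo, CASE=vo:
underlying: e-lomi-el-oz
1. b -> p, d -> t, v -> f, z -> s / _ #: fires at position(s) 9: elomielos
2. 0 -> a / C _ C: no change
surface: elomielos

cell VEL=vo, RANK=un, CASE=em:
underlying: gaz-lomi-pe-fov
1. b -> p, d -> t, v -> f, z -> s / _ #: fires at position(s) 12: gazlomipefof
2. 0 -> a / C _ C: inserts after position(s) 3: gazalomipefof
surface: gazalomipefof


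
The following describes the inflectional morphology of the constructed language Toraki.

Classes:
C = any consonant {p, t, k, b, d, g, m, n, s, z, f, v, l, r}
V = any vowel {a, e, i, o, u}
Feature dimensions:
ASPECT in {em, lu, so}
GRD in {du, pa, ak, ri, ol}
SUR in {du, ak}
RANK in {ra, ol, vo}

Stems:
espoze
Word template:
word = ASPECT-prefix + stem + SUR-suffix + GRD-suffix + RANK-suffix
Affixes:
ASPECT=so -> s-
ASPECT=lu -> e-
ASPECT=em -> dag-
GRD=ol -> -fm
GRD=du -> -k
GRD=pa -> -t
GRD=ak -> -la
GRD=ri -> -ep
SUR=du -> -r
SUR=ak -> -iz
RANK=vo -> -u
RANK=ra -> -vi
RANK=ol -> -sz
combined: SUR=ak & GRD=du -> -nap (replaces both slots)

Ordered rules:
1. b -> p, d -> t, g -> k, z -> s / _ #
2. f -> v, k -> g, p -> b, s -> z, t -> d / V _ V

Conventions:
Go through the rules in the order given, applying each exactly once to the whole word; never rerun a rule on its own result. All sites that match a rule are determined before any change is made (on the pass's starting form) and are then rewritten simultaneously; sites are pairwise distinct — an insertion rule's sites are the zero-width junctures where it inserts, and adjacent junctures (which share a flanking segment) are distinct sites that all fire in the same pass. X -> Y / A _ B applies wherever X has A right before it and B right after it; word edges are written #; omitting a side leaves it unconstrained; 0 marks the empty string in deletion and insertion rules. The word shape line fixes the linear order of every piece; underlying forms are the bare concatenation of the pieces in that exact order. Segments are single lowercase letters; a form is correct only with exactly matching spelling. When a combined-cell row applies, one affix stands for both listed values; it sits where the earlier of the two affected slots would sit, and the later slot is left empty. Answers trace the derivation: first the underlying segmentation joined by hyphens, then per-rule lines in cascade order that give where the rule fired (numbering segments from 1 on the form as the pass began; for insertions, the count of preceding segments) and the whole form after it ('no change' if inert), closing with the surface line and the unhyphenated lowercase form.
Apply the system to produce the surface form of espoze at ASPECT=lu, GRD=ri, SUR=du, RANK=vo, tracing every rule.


underlying: e-espoze-r-ep-u
1. b -> p, d -> t, g -> k, z -> s / _ #: no change
2. f -> v, k -> g, p -> b, s -> z, t -> d / V _ V: fires at position(s) 10: eespozerebu
surface: eespozerebu


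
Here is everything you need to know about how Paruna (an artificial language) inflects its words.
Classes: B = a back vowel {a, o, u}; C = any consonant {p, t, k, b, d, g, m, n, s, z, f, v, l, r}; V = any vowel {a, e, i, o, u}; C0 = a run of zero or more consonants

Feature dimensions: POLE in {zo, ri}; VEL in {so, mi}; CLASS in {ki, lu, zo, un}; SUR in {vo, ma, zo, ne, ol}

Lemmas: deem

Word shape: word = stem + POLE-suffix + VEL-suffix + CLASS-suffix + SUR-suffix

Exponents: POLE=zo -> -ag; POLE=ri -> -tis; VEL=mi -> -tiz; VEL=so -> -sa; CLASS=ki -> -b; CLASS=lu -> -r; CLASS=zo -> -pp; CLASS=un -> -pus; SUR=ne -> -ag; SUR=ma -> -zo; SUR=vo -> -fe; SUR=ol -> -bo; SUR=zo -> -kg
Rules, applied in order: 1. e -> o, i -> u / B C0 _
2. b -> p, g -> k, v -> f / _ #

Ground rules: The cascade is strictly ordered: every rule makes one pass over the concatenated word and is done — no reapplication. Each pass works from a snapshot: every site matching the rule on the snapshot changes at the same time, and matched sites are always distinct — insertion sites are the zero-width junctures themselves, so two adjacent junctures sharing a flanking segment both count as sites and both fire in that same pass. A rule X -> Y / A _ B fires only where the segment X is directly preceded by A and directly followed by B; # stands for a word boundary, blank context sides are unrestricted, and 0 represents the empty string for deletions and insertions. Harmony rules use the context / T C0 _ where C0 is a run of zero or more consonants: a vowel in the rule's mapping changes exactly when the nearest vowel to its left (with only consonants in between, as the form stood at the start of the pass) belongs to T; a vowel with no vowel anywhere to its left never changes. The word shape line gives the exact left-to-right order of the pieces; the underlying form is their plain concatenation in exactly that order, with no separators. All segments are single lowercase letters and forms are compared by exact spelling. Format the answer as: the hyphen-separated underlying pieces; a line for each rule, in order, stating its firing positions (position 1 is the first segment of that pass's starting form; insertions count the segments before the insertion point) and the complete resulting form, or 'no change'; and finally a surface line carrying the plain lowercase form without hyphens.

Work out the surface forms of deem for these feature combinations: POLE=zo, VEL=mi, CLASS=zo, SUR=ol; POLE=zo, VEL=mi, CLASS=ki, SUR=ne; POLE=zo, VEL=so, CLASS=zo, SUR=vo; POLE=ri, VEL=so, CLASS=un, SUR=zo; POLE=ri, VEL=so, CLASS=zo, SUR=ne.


cell POLE=zo, VEL=mi, CLASS=zo, SUR=ol:
underlying: deem-ag-tiz-pp-bo
1. e -> o, i -> u / B C0 _: fires at position(s) 8: deemagtuzppbo
2. b -> p, g -> k, v -> f / _ #: no change
surface: deemagtuzppbo

cell POLE=zo, VEL=mi, CLASS=ki, SUR=ne:
underlying: deem-ag-tiz-b-ag
1. e -> o, i -> u / B C0 _: fires at position(s) 8: deemagtuzbag
2. b -> p, g -> k, v -> f / _ #: fires at position(s) 12: deemagtuzbak
surface: deemagtuzbak

cell POLE=zo, VEL=so, CLASS=zo, SUR=vo:
underlying: deem-ag-sa-pp-fe
1. e -> o, i -> u / B C0 _: fires at position(s) 12: deemagsappfo
2. b -> p, g -> k, v -> f / _ #: no change
surface: deemagsappfo

cell POLE=ri, VEL=so, CLASS=un, SUR=zo:
underlying: deem-tis-sa-pus-kg
1. e -> o, i -> u / B C0 _: no change
2. b -> p, g -> k, v -> f / _ #: fires at position(s) 14: deemtissapuskk
surface: deemtissapuskk

cell POLE=ri, VEL=so, CLASS=zo, SUR=ne:
underlying: deem-tis-sa-pp-ag
1. e -> o, i -> u / B C0 _: no change
2. b -> p, g -> k, v -> f / _ #: fires at position(s) 13: deemtissappak
surface: deemtissappak


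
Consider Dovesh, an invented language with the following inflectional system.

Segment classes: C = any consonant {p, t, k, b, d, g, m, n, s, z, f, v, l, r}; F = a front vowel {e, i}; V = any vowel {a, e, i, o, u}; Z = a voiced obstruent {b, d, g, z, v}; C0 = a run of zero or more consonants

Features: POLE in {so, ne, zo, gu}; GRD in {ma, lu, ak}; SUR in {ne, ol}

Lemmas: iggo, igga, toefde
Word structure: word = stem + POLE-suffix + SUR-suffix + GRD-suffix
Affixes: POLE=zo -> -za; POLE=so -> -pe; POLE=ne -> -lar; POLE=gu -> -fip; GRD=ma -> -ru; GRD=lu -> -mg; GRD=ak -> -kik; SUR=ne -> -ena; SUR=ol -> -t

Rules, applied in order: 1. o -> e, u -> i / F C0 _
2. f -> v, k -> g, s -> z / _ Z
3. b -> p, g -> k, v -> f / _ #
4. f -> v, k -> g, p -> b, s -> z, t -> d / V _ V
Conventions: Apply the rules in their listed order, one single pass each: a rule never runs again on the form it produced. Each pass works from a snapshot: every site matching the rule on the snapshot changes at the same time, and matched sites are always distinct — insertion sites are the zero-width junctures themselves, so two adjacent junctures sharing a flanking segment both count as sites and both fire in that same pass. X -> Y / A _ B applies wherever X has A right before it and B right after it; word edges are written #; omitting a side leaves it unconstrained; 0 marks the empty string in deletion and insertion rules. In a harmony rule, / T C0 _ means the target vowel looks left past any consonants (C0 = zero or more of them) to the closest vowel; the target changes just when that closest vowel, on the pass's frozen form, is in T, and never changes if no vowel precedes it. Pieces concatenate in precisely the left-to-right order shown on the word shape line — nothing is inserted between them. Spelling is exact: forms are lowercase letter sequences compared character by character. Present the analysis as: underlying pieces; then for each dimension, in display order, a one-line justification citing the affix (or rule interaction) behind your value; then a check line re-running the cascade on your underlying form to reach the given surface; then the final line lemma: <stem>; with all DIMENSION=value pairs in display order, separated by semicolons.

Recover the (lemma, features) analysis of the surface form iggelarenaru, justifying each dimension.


underlying: iggo-lar-ena-ru
POLE=ne - signalled by the affix -lar
GRD=ma - signalled by the affix -ru
SUR=ne - signalled by the affix -ena
check: iggolarenaru -> iggelarenaru -> iggelarenaru -> iggelarenaru -> iggelarenaru
lemma: iggo; POLE=ne; GRD=ma; SUR=ne


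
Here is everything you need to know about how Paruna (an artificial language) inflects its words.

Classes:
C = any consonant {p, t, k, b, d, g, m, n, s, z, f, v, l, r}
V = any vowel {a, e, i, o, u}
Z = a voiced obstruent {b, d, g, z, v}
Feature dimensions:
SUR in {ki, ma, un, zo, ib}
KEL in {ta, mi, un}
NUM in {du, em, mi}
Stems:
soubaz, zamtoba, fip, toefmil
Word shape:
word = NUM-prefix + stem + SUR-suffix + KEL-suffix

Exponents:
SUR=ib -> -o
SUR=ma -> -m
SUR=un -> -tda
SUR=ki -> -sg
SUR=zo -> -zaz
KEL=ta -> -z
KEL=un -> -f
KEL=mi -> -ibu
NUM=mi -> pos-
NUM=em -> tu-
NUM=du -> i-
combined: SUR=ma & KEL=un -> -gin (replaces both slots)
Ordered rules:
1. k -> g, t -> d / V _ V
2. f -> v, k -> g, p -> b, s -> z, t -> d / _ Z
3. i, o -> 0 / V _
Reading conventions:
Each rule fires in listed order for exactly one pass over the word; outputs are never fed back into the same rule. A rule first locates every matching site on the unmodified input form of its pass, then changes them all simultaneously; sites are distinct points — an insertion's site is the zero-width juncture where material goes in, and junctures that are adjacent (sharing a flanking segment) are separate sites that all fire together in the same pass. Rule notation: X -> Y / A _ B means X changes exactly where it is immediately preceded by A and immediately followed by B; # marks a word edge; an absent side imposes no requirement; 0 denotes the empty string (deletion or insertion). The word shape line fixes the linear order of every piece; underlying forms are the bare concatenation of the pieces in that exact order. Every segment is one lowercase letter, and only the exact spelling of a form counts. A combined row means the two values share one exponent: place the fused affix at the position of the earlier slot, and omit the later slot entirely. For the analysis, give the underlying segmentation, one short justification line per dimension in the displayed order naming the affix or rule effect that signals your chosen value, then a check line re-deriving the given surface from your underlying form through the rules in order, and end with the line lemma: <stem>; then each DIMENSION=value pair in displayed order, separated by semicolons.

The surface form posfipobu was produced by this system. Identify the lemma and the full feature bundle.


underlying: pos-fip-o-ibu
SUR=ib - signalled by the affix -o
KEL=mi - signalled by the affix -ibu
NUM=mi - signalled by the affix pos-
check: posfipoibu -> posfipoibu -> posfipoibu -> posfipobu
lemma: fip; SUR=ib; KEL=mi; NUM=mi


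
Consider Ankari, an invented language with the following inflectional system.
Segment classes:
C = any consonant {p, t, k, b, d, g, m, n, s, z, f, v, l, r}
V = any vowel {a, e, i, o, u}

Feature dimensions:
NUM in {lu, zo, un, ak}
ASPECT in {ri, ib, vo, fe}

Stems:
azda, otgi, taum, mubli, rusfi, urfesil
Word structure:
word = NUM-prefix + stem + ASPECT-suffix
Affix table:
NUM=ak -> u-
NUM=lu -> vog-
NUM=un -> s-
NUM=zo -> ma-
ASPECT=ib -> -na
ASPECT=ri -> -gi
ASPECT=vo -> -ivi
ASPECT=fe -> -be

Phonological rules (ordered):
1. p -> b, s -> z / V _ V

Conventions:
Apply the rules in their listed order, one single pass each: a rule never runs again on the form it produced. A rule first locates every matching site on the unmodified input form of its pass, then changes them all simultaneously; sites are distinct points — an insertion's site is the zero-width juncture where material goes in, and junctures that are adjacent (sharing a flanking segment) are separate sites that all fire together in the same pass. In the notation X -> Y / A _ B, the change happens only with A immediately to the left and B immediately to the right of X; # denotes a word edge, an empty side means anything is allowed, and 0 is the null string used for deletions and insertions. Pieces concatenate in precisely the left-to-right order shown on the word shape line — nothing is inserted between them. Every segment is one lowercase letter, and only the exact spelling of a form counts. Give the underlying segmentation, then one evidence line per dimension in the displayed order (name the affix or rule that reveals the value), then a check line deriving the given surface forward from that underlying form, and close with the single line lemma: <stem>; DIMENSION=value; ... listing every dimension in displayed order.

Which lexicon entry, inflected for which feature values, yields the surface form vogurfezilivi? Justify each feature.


underlying: vog-urfesil-ivi
NUM=lu - signalled by the affix vog-
ASPECT=vo - signalled by the affix -ivi
check: vogurfesilivi -> vogurfezilivi
lemma: urfesil; NUM=lu; ASPECT=vo


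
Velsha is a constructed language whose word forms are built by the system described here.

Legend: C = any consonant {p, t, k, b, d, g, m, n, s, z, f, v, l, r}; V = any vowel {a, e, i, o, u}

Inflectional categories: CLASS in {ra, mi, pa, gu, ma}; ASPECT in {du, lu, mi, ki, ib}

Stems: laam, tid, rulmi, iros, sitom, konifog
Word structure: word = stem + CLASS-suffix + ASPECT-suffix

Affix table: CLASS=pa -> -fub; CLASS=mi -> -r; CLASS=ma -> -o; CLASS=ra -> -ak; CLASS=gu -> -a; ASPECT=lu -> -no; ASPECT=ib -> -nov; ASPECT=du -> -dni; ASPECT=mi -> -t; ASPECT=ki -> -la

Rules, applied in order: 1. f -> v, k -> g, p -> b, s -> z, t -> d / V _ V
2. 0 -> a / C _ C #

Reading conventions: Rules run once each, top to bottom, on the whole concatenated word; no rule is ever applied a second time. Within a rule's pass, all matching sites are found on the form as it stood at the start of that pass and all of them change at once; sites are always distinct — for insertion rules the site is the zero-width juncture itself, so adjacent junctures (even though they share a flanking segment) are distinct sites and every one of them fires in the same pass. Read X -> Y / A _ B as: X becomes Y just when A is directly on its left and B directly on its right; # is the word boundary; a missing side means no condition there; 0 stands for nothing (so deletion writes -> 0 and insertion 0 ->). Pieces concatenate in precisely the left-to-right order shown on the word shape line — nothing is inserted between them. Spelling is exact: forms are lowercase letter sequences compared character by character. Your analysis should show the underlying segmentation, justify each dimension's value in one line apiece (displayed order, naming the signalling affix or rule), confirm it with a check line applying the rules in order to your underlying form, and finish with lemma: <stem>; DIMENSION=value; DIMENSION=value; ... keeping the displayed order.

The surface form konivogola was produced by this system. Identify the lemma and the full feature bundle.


underlying: konifog-o-la
CLASS=ma - signalled by the affix -o
ASPECT=ki - signalled by the affix -la
check: konifogola -> konivogola -> konivogola
lemma: konifog; CLASS=ma; ASPECT=ki
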